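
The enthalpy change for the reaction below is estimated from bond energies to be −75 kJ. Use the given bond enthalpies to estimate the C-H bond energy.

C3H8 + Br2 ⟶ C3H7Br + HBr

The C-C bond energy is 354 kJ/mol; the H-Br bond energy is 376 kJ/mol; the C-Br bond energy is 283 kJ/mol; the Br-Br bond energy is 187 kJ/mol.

D(C-H) ≈ 397 kJ/mol

Let D be the C-H bond energy.
Σ(broken) = 1×187 + 2×354 + 8×D = 895 + 8D
Σ(formed) = 1×283 + 2×354 + 7×D + 1×376 = 1367 + 7D
ΔH = Σ(broken) − Σ(formed) = (895 + 8D) − (1367 + 7D) = −472 + D
Setting this equal to −75 kJ gives D = 397 kJ/mol.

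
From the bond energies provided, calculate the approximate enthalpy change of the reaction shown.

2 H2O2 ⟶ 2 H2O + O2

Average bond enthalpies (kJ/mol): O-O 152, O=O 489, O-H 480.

ΔH ≈ −185 kJ

Bonds broken (reactants):
  O-H: 4 × 480 = 1920
  O-O: 2 × 152 = 304
  Σ(broken) = 2224 kJ
Bonds formed (products):
  O-H: 4 × 480 = 1920
  O=O: 1 × 489 = 489
  Σ(formed) = 2409 kJ
ΔH = Σ(broken) − Σ(formed) = 2224 − 2409 = −185 kJ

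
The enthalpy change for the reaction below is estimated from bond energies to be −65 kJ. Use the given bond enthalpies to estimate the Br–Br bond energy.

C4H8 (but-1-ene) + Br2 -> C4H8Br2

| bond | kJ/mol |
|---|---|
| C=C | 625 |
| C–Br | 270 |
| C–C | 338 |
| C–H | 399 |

D(Br–Br) ≈ 188 kJ/mol

Let D be the Br–Br bond energy.
Σ(broken) = 1×D + 2×338 + 8×399 + 1×625 = 4493 + D
Σ(formed) = 2×270 + 3×338 + 8×399 = 4746
ΔH = Σ(broken) − Σ(formed) = (4493 + D) − (4746) = −253 + D
Setting this equal to −65 kJ gives D = 188 kJ/mol.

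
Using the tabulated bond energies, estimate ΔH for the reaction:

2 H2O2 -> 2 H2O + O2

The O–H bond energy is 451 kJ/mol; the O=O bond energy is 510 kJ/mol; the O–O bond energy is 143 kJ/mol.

ΔH ≈ −224 kJ

Bonds broken (reactants):
  O–H: 4 × 451 = 1804
  O–O: 2 × 143 = 286
  Σ(broken) = 2090 kJ
Bonds formed (products):
  O–H: 4 × 451 = 1804
  O=O: 1 × 510 = 510
  Σ(formed) = 2314 kJ
ΔH = Σ(broken) − Σ(formed) = 2090 − 2314 = −224 kJ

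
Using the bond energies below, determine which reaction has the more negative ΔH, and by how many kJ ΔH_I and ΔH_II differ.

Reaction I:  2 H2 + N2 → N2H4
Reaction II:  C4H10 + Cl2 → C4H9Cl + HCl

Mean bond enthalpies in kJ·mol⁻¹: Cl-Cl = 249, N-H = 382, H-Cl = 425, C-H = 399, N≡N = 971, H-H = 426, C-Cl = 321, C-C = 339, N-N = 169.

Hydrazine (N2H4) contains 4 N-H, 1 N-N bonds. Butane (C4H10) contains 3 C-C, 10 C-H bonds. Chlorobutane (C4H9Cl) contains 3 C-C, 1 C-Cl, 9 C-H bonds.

Reaction II, by 224 kJ

Reaction I:
  Bonds broken (reactants):
    H-H: 2 × 426 = 852
    N≡N: 1 × 971 = 971
    Σ(broken) = 1823 kJ
  Bonds formed (products):
    N-H: 4 × 382 = 1528
    N-N: 1 × 169 = 169
    Σ(formed) = 1697 kJ
  ΔH_I = 1823 − 1697 = +126 kJ
Reaction II:
  Bonds broken (reactants):
    C-C: 3 × 339 = 1017
    C-H: 10 × 399 = 3990
    Cl-Cl: 1 × 249 = 249
    Σ(broken) = 5256 kJ
  Bonds formed (products):
    C-C: 3 × 339 = 1017
    C-Cl: 1 × 321 = 321
    C-H: 9 × 399 = 3591
    H-Cl: 1 × 425 = 425
    Σ(formed) = 5354 kJ
  ΔH_II = 5256 − 5354 = −98 kJ
ΔH_I − ΔH_II = +224 kJ, so reaction II has the more negative ΔH; |ΔH_I − ΔH_II| = 224 kJ.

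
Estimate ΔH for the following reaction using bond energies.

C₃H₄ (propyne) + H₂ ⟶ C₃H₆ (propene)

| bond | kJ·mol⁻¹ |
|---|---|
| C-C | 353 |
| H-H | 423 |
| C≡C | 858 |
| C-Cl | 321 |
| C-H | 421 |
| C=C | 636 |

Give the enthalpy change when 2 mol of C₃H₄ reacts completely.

ΔH = −394 kJ

Bonds broken (reactants):
  C≡C: 1 × 858 = 858
  C-C: 1 × 353 = 353
  C-H: 4 × 421 = 1684
  H-H: 1 × 423 = 423
  Σ(broken) = 3318 kJ
Bonds formed (products):
  C-C: 1 × 353 = 353
  C-H: 6 × 421 = 2526
  C=C: 1 × 636 = 636
  Σ(formed) = 3515 kJ
ΔH = Σ(broken) − Σ(formed) = 3318 − 3515 = −197 kJ
For 2× the reaction as written: 2 × (−197) = −394 kJ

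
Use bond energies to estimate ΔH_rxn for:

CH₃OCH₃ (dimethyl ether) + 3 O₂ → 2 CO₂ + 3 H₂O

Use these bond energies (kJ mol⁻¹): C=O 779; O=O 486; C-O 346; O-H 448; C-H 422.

ΔH ≈ −1122 kJ

Bonds broken (reactants):
  C-H: 6 × 422 = 2532
  C-O: 2 × 346 = 692
  O=O: 3 × 486 = 1458
  Σ(broken) = 4682 kJ
Bonds formed (products):
  C=O: 4 × 779 = 3116
  O-H: 6 × 448 = 2688
  Σ(formed) = 5804 kJ
ΔH = Σ(broken) − Σ(formed) = 4682 − 5804 = −1122 kJ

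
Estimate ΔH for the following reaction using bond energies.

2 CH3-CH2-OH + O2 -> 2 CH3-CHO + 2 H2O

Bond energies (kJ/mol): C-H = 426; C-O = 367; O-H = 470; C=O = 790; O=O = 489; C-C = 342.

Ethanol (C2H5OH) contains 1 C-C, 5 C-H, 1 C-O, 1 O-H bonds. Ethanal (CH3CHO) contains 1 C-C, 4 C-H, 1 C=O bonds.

ΔH ≈ −445 kJ

Bonds broken (reactants):
  C-C: 2 × 342 = 684
  C-H: 10 × 426 = 4260
  C-O: 2 × 367 = 734
  O-H: 2 × 470 = 940
  O=O: 1 × 489 = 489
  Σ(broken) = 7107 kJ
Bonds formed (products):
  C-C: 2 × 342 = 684
  C-H: 8 × 426 = 3408
  C=O: 2 × 790 = 1580
  O-H: 4 × 470 = 1880
  Σ(formed) = 7552 kJ
ΔH = Σ(broken) − Σ(formed) = 7107 − 7552 = −445 kJ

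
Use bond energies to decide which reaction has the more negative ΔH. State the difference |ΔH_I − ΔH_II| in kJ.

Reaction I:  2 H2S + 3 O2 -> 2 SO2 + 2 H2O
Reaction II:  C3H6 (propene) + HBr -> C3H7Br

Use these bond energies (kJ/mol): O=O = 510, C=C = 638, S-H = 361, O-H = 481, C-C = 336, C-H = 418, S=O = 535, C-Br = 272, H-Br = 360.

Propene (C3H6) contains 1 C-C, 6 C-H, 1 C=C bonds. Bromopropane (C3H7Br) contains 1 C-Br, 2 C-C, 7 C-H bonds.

Reaction I:
  Bonds broken (reactants):
    O=O: 3 × 510 = 1530
    S-H: 4 × 361 = 1444
    Σ(broken) = 2974 kJ
  Bonds formed (products):
    O-H: 4 × 481 = 1924
    S=O: 4 × 535 = 2140
    Σ(formed) = 4064 kJ
  ΔH_I = 2974 − 4064 = −1090 kJ
Reaction II:
  Bonds broken (reactants):
    C-C: 1 × 336 = 336
    C-H: 6 × 418 = 2508
    C=C: 1 × 638 = 638
    H-Br: 1 × 360 = 360
    Σ(broken) = 3842 kJ
  Bonds formed (products):
    C-Br: 1 × 272 = 272
    C-C: 2 × 336 = 672
    C-H: 7 × 418 = 2926
    Σ(formed) = 3870 kJ
  ΔH_II = 3842 − 3870 = −28 kJ
ΔH_I − ΔH_II = −1062 kJ, so reaction I has the more negative ΔH; |ΔH_I − ΔH_II| = 1062 kJ.

Reaction I, by 1062 kJ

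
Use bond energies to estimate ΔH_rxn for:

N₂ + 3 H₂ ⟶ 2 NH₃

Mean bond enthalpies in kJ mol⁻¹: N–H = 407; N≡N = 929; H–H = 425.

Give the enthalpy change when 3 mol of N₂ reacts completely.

Bonds broken (reactants):
  H–H: 3 × 425 = 1275
  N≡N: 1 × 929 = 929
  Σ(broken) = 2204 kJ
Bonds formed (products):
  N–H: 6 × 407 = 2442
  Σ(formed) = 2442 kJ
ΔH = Σ(broken) − Σ(formed) = 2204 − 2442 = −238 kJ
For 3× the reaction as written: 3 × (−238) = −714 kJ

ΔH = −714 kJ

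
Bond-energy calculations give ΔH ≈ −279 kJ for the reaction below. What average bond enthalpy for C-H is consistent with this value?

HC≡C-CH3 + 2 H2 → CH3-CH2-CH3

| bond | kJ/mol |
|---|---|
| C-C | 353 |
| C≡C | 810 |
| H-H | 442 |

D(C-H) ≈ 405 kJ/mol

Let D be the C-H bond energy.
Σ(broken) = 1×810 + 1×353 + 4×D + 2×442 = 2047 + 4D
Σ(formed) = 2×353 + 8×D = 706 + 8D
ΔH = Σ(broken) − Σ(formed) = (2047 + 4D) − (706 + 8D) = +1341 − 4D
Setting this equal to −279 kJ gives 4D = 1620, so D = 405 kJ/mol.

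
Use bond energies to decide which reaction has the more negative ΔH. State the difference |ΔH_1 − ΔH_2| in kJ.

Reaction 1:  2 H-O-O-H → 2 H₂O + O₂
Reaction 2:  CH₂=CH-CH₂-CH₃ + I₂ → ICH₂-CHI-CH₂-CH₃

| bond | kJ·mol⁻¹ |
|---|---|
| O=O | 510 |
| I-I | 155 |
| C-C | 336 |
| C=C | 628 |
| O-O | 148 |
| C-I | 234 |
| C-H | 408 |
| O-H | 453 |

Reaction 1, by 193 kJ

Reaction 1:
  Bonds broken (reactants):
    O-H: 4 × 453 = 1812
    O-O: 2 × 148 = 296
    Σ(broken) = 2108 kJ
  Bonds formed (products):
    O-H: 4 × 453 = 1812
    O=O: 1 × 510 = 510
    Σ(formed) = 2322 kJ
  ΔH_1 = 2108 − 2322 = −214 kJ
Reaction 2:
  Bonds broken (reactants):
    C-C: 2 × 336 = 672
    C-H: 8 × 408 = 3264
    C=C: 1 × 628 = 628
    I-I: 1 × 155 = 155
    Σ(broken) = 4719 kJ
  Bonds formed (products):
    C-C: 3 × 336 = 1008
    C-H: 8 × 408 = 3264
    C-I: 2 × 234 = 468
    Σ(formed) = 4740 kJ
  ΔH_2 = 4719 − 4740 = −21 kJ
ΔH_1 − ΔH_2 = −193 kJ, so reaction 1 has the more negative ΔH; |ΔH_1 − ΔH_2| = 193 kJ.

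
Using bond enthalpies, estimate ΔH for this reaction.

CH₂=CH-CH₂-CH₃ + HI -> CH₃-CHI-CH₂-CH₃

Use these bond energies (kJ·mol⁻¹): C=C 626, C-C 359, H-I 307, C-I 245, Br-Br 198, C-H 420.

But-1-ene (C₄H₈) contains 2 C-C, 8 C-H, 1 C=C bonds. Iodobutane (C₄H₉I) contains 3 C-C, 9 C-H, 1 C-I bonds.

ΔH ≈ −91 kJ

Bonds broken (reactants):
  C-C: 2 × 359 = 718
  C-H: 8 × 420 = 3360
  C=C: 1 × 626 = 626
  H-I: 1 × 307 = 307
  Σ(broken) = 5011 kJ
Bonds formed (products):
  C-C: 3 × 359 = 1077
  C-H: 9 × 420 = 3780
  C-I: 1 × 245 = 245
  Σ(formed) = 5102 kJ
ΔH = Σ(broken) − Σ(formed) = 5011 − 5102 = −91 kJ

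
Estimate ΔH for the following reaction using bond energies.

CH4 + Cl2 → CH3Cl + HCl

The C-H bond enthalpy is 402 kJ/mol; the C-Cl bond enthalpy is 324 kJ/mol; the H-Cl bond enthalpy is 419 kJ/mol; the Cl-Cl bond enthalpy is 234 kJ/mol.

ΔH ≈ −107 kJ

Bonds broken (reactants):
  C-H: 4 × 402 = 1608
  Cl-Cl: 1 × 234 = 234
  Σ(broken) = 1842 kJ
Bonds formed (products):
  C-Cl: 1 × 324 = 324
  C-H: 3 × 402 = 1206
  H-Cl: 1 × 419 = 419
  Σ(formed) = 1949 kJ
ΔH = Σ(broken) − Σ(formed) = 1842 − 1949 = −107 kJ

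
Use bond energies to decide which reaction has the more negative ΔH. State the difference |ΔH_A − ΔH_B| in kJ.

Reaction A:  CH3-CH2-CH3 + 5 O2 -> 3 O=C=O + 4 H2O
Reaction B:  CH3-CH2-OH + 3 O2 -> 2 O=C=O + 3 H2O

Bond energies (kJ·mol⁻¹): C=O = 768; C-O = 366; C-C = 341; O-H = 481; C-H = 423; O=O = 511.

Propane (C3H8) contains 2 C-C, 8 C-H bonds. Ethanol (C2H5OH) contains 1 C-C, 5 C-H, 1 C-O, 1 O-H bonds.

Reaction A:
  Bonds broken (reactants):
    C-C: 2 × 341 = 682
    C-H: 8 × 423 = 3384
    O=O: 5 × 511 = 2555
    Σ(broken) = 6621 kJ
  Bonds formed (products):
    C=O: 6 × 768 = 4608
    O-H: 8 × 481 = 3848
    Σ(formed) = 8456 kJ
  ΔH_A = 6621 − 8456 = −1835 kJ
Reaction B:
  Bonds broken (reactants):
    C-C: 1 × 341 = 341
    C-H: 5 × 423 = 2115
    C-O: 1 × 366 = 366
    O-H: 1 × 481 = 481
    O=O: 3 × 511 = 1533
    Σ(broken) = 4836 kJ
  Bonds formed (products):
    C=O: 4 × 768 = 3072
    O-H: 6 × 481 = 2886
    Σ(formed) = 5958 kJ
  ΔH_B = 4836 − 5958 = −1122 kJ
ΔH_A − ΔH_B = −713 kJ, so reaction A has the more negative ΔH; |ΔH_A − ΔH_B| = 713 kJ.

Reaction A, by 713 kJ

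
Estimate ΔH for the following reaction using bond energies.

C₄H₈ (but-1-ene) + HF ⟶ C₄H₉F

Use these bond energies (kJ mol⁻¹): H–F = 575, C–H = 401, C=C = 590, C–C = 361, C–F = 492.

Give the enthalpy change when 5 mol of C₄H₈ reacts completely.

Bonds broken (reactants):
  C–C: 2 × 361 = 722
  C–H: 8 × 401 = 3208
  C=C: 1 × 590 = 590
  H–F: 1 × 575 = 575
  Σ(broken) = 5095 kJ
Bonds formed (products):
  C–C: 3 × 361 = 1083
  C–F: 1 × 492 = 492
  C–H: 9 × 401 = 3609
  Σ(formed) = 5184 kJ
ΔH = Σ(broken) − Σ(formed) = 5095 − 5184 = −89 kJ
For 5× the reaction as written: 5 × (−89) = −445 kJ

ΔH = −445 kJ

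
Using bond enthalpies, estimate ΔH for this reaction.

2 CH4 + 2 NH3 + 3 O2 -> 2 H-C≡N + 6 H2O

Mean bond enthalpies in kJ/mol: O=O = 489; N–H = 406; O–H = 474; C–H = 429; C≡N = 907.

ΔH ≈ −1025 kJ

Bonds broken (reactants):
  C–H: 8 × 429 = 3432
  N–H: 6 × 406 = 2436
  O=O: 3 × 489 = 1467
  Σ(broken) = 7335 kJ
Bonds formed (products):
  C≡N: 2 × 907 = 1814
  C–H: 2 × 429 = 858
  O–H: 12 × 474 = 5688
  Σ(formed) = 8360 kJ
ΔH = Σ(broken) − Σ(formed) = 7335 − 8360 = −1025 kJ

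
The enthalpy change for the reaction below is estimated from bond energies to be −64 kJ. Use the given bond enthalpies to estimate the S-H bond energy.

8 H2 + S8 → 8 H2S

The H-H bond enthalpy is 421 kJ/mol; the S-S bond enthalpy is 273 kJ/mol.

D(S-H) ≈ 351 kJ/mol

Let D be the S-H bond energy.
Σ(broken) = 8×421 + 8×273 = 5552
Σ(formed) = 16×D = 16D
ΔH = Σ(broken) − Σ(formed) = (5552) − (16D) = +5552 − 16D
Setting this equal to −64 kJ gives 16D = 5616, so D = 351 kJ/mol.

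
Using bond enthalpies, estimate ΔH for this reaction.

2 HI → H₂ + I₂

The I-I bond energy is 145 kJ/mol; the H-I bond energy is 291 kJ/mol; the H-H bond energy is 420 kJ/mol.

Bonds broken (reactants):
  H-I: 2 × 291 = 582
  Σ(broken) = 582 kJ
Bonds formed (products):
  H-H: 1 × 420 = 420
  I-I: 1 × 145 = 145
  Σ(formed) = 565 kJ
ΔH = Σ(broken) − Σ(formed) = 582 − 565 = +17 kJ

ΔH ≈ +17 kJ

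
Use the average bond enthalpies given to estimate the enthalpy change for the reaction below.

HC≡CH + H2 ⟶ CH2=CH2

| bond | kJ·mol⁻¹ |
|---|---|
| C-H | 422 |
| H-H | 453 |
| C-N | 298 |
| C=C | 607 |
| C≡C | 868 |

ΔH ≈ −130 kJ

Bonds broken (reactants):
  C≡C: 1 × 868 = 868
  C-H: 2 × 422 = 844
  H-H: 1 × 453 = 453
  Σ(broken) = 2165 kJ
Bonds formed (products):
  C-H: 4 × 422 = 1688
  C=C: 1 × 607 = 607
  Σ(formed) = 2295 kJ
ΔH = Σ(broken) − Σ(formed) = 2165 − 2295 = −130 kJ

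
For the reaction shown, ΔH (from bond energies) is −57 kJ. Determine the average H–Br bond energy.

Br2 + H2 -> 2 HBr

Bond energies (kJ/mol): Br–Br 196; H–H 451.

Let D be the H–Br bond energy.
Σ(broken) = 1×196 + 1×451 = 647
Σ(formed) = 2×D = 2D
ΔH = Σ(broken) − Σ(formed) = (647) − (2D) = +647 − 2D
Setting this equal to −57 kJ gives 2D = 704, so D = 352 kJ/mol.

D(H–Br) ≈ 352 kJ/mol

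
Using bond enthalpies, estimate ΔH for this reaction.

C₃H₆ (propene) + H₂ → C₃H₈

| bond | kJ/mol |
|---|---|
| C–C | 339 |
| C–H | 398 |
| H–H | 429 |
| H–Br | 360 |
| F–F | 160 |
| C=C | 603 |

ΔH ≈ −103 kJ

Bonds broken (reactants):
  C–C: 1 × 339 = 339
  C–H: 6 × 398 = 2388
  C=C: 1 × 603 = 603
  H–H: 1 × 429 = 429
  Σ(broken) = 3759 kJ
Bonds formed (products):
  C–C: 2 × 339 = 678
  C–H: 8 × 398 = 3184
  Σ(formed) = 3862 kJ
ΔH = Σ(broken) − Σ(formed) = 3759 − 3862 = −103 kJ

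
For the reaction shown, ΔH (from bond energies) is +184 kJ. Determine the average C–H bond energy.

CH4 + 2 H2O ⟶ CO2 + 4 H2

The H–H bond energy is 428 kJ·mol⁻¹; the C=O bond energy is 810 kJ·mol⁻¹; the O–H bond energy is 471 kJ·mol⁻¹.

D(C–H) ≈ 408 kJ/mol

Let D be the C–H bond energy.
Σ(broken) = 4×D + 4×471 = 1884 + 4D
Σ(formed) = 2×810 + 4×428 = 3332
ΔH = Σ(broken) − Σ(formed) = (1884 + 4D) − (3332) = −1448 + 4D
Setting this equal to +184 kJ gives 4D = 1632, so D = 408 kJ/mol.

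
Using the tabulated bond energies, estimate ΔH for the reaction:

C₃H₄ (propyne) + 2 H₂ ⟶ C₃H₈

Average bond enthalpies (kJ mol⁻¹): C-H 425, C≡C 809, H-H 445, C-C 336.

ΔH ≈ −337 kJ

Bonds broken (reactants):
  C≡C: 1 × 809 = 809
  C-C: 1 × 336 = 336
  C-H: 4 × 425 = 1700
  H-H: 2 × 445 = 890
  Σ(broken) = 3735 kJ
Bonds formed (products):
  C-C: 2 × 336 = 672
  C-H: 8 × 425 = 3400
  Σ(formed) = 4072 kJ
ΔH = Σ(broken) − Σ(formed) = 3735 − 4072 = −337 kJ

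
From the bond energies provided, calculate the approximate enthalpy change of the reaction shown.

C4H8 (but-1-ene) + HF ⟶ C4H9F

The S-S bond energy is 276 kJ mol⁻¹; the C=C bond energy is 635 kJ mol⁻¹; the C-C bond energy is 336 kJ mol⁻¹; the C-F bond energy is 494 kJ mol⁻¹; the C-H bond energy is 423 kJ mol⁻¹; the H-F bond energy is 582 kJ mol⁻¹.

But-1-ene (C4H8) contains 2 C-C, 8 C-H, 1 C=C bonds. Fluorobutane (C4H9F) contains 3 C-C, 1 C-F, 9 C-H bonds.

ΔH ≈ −36 kJ

Bonds broken (reactants):
  C-C: 2 × 336 = 672
  C-H: 8 × 423 = 3384
  C=C: 1 × 635 = 635
  H-F: 1 × 582 = 582
  Σ(broken) = 5273 kJ
Bonds formed (products):
  C-C: 3 × 336 = 1008
  C-F: 1 × 494 = 494
  C-H: 9 × 423 = 3807
  Σ(formed) = 5309 kJ
ΔH = Σ(broken) − Σ(formed) = 5273 − 5309 = −36 kJ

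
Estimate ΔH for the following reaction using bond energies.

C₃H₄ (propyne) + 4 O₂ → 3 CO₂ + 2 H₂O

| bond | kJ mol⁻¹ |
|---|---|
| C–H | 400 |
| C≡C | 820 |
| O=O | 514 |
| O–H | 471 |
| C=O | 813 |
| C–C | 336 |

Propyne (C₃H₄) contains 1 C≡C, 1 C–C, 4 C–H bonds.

ΔH ≈ −1950 kJ

Bonds broken (reactants):
  C≡C: 1 × 820 = 820
  C–C: 1 × 336 = 336
  C–H: 4 × 400 = 1600
  O=O: 4 × 514 = 2056
  Σ(broken) = 4812 kJ
Bonds formed (products):
  C=O: 6 × 813 = 4878
  O–H: 4 × 471 = 1884
  Σ(formed) = 6762 kJ
ΔH = Σ(broken) − Σ(formed) = 4812 − 6762 = −1950 kJ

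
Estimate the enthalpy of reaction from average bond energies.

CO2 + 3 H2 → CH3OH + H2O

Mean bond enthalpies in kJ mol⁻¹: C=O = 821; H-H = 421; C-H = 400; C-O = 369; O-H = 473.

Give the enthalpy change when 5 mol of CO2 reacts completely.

Bonds broken (reactants):
  C=O: 2 × 821 = 1642
  H-H: 3 × 421 = 1263
  Σ(broken) = 2905 kJ
Bonds formed (products):
  C-H: 3 × 400 = 1200
  C-O: 1 × 369 = 369
  O-H: 3 × 473 = 1419
  Σ(formed) = 2988 kJ
ΔH = Σ(broken) − Σ(formed) = 2905 − 2988 = −83 kJ
For 5× the reaction as written: 5 × (−83) = −415 kJ

ΔH = −415 kJ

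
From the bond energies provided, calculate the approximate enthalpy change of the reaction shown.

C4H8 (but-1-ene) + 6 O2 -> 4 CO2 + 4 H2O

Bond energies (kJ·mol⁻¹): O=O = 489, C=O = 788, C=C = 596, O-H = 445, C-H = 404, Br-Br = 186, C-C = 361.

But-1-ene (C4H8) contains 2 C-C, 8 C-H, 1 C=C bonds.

ΔH ≈ −2380 kJ

Bonds broken (reactants):
  C-C: 2 × 361 = 722
  C-H: 8 × 404 = 3232
  C=C: 1 × 596 = 596
  O=O: 6 × 489 = 2934
  Σ(broken) = 7484 kJ
Bonds formed (products):
  C=O: 8 × 788 = 6304
  O-H: 8 × 445 = 3560
  Σ(formed) = 9864 kJ
ΔH = Σ(broken) − Σ(formed) = 7484 − 9864 = −2380 kJ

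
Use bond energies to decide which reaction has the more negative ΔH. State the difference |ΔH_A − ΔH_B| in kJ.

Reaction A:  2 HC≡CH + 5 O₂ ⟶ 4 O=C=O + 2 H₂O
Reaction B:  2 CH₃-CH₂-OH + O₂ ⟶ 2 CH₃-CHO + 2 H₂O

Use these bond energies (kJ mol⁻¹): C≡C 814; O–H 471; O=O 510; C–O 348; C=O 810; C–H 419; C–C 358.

Reaction A:
  Bonds broken (reactants):
    C≡C: 2 × 814 = 1628
    C–H: 4 × 419 = 1676
    O=O: 5 × 510 = 2550
    Σ(broken) = 5854 kJ
  Bonds formed (products):
    C=O: 8 × 810 = 6480
    O–H: 4 × 471 = 1884
    Σ(formed) = 8364 kJ
  ΔH_A = 5854 − 8364 = −2510 kJ
Reaction B:
  Bonds broken (reactants):
    C–C: 2 × 358 = 716
    C–H: 10 × 419 = 4190
    C–O: 2 × 348 = 696
    O–H: 2 × 471 = 942
    O=O: 1 × 510 = 510
    Σ(broken) = 7054 kJ
  Bonds formed (products):
    C–C: 2 × 358 = 716
    C–H: 8 × 419 = 3352
    C=O: 2 × 810 = 1620
    O–H: 4 × 471 = 1884
    Σ(formed) = 7572 kJ
  ΔH_B = 7054 − 7572 = −518 kJ
ΔH_A − ΔH_B = −1992 kJ, so reaction A has the more negative ΔH; |ΔH_A − ΔH_B| = 1992 kJ.

Reaction A, by 1992 kJ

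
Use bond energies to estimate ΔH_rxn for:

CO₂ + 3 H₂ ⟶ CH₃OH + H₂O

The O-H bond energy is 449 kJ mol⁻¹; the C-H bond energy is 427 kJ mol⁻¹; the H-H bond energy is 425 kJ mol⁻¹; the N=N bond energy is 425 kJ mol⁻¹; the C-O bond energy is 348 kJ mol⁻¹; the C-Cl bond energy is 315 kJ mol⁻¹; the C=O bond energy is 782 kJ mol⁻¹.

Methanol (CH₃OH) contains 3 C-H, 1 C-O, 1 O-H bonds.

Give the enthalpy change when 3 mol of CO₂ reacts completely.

Bonds broken (reactants):
  C=O: 2 × 782 = 1564
  H-H: 3 × 425 = 1275
  Σ(broken) = 2839 kJ
Bonds formed (products):
  C-H: 3 × 427 = 1281
  C-O: 1 × 348 = 348
  O-H: 3 × 449 = 1347
  Σ(formed) = 2976 kJ
ΔH = Σ(broken) − Σ(formed) = 2839 − 2976 = −137 kJ
For 3× the reaction as written: 3 × (−137) = −411 kJ

ΔH = −411 kJ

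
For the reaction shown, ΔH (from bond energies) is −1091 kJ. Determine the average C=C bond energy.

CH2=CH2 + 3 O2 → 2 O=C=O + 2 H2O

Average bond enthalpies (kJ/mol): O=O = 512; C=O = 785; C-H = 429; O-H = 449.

Let D be the C=C bond energy.
Σ(broken) = 4×429 + 1×D + 3×512 = 3252 + D
Σ(formed) = 4×785 + 4×449 = 4936
ΔH = Σ(broken) − Σ(formed) = (3252 + D) − (4936) = −1684 + D
Setting this equal to −1091 kJ gives D = 593 kJ/mol.

D(C=C) ≈ 593 kJ/mol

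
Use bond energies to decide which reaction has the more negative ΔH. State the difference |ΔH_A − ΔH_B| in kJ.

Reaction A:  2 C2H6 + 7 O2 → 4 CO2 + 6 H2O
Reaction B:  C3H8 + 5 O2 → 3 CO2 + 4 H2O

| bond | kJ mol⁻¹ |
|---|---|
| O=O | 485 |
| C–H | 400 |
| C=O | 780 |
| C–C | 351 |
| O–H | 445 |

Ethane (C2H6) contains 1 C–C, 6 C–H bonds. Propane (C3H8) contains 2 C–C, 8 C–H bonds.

Reaction A:
  Bonds broken (reactants):
    C–C: 2 × 351 = 702
    C–H: 12 × 400 = 4800
    O=O: 7 × 485 = 3395
    Σ(broken) = 8897 kJ
  Bonds formed (products):
    C=O: 8 × 780 = 6240
    O–H: 12 × 445 = 5340
    Σ(formed) = 11580 kJ
  ΔH_A = 8897 − 11580 = −2683 kJ
Reaction B:
  Bonds broken (reactants):
    C–C: 2 × 351 = 702
    C–H: 8 × 400 = 3200
    O=O: 5 × 485 = 2425
    Σ(broken) = 6327 kJ
  Bonds formed (products):
    C=O: 6 × 780 = 4680
    O–H: 8 × 445 = 3560
    Σ(formed) = 8240 kJ
  ΔH_B = 6327 − 8240 = −1913 kJ
ΔH_A − ΔH_B = −770 kJ, so reaction A has the more negative ΔH; |ΔH_A − ΔH_B| = 770 kJ.

Reaction A, by 770 kJ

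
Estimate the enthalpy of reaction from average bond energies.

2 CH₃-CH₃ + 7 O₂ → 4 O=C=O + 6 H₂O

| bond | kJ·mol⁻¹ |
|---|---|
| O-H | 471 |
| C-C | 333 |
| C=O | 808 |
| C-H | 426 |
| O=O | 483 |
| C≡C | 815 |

Bonds broken (reactants):
  C-C: 2 × 333 = 666
  C-H: 12 × 426 = 5112
  O=O: 7 × 483 = 3381
  Σ(broken) = 9159 kJ
Bonds formed (products):
  C=O: 8 × 808 = 6464
  O-H: 12 × 471 = 5652
  Σ(formed) = 12116 kJ
ΔH = Σ(broken) − Σ(formed) = 9159 − 12116 = −2957 kJ

ΔH ≈ −2957 kJ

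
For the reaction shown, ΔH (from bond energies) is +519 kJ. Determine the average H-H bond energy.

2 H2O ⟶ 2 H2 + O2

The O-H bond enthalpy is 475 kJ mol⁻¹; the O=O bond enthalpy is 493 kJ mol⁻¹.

D(H-H) ≈ 444 kJ/mol

Let D be the H-H bond energy.
Σ(broken) = 4×475 = 1900
Σ(formed) = 2×D + 1×493 = 493 + 2D
ΔH = Σ(broken) − Σ(formed) = (1900) − (493 + 2D) = +1407 − 2D
Setting this equal to +519 kJ gives 2D = 888, so D = 444 kJ/mol.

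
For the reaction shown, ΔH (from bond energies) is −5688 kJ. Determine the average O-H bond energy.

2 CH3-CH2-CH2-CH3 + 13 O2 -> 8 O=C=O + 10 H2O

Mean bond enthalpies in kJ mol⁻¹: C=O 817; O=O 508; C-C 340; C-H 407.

D(O-H) ≈ 470 kJ/mol

Let D be the O-H bond energy.
Σ(broken) = 6×340 + 20×407 + 13×508 = 16784
Σ(formed) = 16×817 + 20×D = 13072 + 20D
ΔH = Σ(broken) − Σ(formed) = (16784) − (13072 + 20D) = +3712 − 20D
Setting this equal to −5688 kJ gives 20D = 9400, so D = 470 kJ/mol.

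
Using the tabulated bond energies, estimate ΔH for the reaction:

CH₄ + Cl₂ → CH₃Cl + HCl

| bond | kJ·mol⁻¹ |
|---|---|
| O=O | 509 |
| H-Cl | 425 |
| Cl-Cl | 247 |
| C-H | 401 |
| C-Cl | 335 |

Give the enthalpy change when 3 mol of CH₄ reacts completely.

ΔH = −336 kJ

Bonds broken (reactants):
  C-H: 4 × 401 = 1604
  Cl-Cl: 1 × 247 = 247
  Σ(broken) = 1851 kJ
Bonds formed (products):
  C-Cl: 1 × 335 = 335
  C-H: 3 × 401 = 1203
  H-Cl: 1 × 425 = 425
  Σ(formed) = 1963 kJ
ΔH = Σ(broken) − Σ(formed) = 1851 − 1963 = −112 kJ
For 3× the reaction as written: 3 × (−112) = −336 kJ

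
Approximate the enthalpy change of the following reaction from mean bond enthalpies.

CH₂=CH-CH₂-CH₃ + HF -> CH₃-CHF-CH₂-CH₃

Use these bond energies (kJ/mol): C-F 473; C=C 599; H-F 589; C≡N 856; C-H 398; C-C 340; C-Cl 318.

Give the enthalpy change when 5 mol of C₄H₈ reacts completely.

Bonds broken (reactants):
  C-C: 2 × 340 = 680
  C-H: 8 × 398 = 3184
  C=C: 1 × 599 = 599
  H-F: 1 × 589 = 589
  Σ(broken) = 5052 kJ
Bonds formed (products):
  C-C: 3 × 340 = 1020
  C-F: 1 × 473 = 473
  C-H: 9 × 398 = 3582
  Σ(formed) = 5075 kJ
ΔH = Σ(broken) − Σ(formed) = 5052 − 5075 = −23 kJ
For 5× the reaction as written: 5 × (−23) = −115 kJ

ΔH = −115 kJ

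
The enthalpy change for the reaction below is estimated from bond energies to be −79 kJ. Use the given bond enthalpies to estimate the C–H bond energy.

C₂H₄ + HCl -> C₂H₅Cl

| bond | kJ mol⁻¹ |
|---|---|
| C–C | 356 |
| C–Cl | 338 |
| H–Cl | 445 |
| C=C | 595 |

Let D be the C–H bond energy.
Σ(broken) = 4×D + 1×595 + 1×445 = 1040 + 4D
Σ(formed) = 1×356 + 1×338 + 5×D = 694 + 5D
ΔH = Σ(broken) − Σ(formed) = (1040 + 4D) − (694 + 5D) = +346 − D
Setting this equal to −79 kJ gives D = 425 kJ/mol.

D(C–H) ≈ 425 kJ/mol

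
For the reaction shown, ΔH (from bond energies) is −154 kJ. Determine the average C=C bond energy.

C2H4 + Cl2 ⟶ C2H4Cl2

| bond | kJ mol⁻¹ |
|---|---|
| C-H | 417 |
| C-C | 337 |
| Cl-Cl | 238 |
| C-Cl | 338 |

Let D be the C=C bond energy.
Σ(broken) = 4×417 + 1×D + 1×238 = 1906 + D
Σ(formed) = 1×337 + 2×338 + 4×417 = 2681
ΔH = Σ(broken) − Σ(formed) = (1906 + D) − (2681) = −775 + D
Setting this equal to −154 kJ gives D = 621 kJ/mol.

D(C=C) ≈ 621 kJ/mol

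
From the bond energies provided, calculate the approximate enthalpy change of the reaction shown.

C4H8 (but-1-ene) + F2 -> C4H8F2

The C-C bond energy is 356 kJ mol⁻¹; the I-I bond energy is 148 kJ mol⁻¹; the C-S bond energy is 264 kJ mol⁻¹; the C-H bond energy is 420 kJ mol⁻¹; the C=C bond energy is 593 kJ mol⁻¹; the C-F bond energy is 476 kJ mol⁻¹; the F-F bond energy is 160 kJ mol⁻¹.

Bonds broken (reactants):
  C-C: 2 × 356 = 712
  C-H: 8 × 420 = 3360
  C=C: 1 × 593 = 593
  F-F: 1 × 160 = 160
  Σ(broken) = 4825 kJ
Bonds formed (products):
  C-C: 3 × 356 = 1068
  C-F: 2 × 476 = 952
  C-H: 8 × 420 = 3360
  Σ(formed) = 5380 kJ
ΔH = Σ(broken) − Σ(formed) = 4825 − 5380 = −555 kJ

ΔH ≈ −555 kJ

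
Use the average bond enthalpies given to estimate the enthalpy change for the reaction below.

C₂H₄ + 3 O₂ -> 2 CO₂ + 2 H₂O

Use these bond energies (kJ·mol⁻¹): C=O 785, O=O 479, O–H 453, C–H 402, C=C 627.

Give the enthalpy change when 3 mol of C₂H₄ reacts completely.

Bonds broken (reactants):
  C–H: 4 × 402 = 1608
  C=C: 1 × 627 = 627
  O=O: 3 × 479 = 1437
  Σ(broken) = 3672 kJ
Bonds formed (products):
  C=O: 4 × 785 = 3140
  O–H: 4 × 453 = 1812
  Σ(formed) = 4952 kJ
ΔH = Σ(broken) − Σ(formed) = 3672 − 4952 = −1280 kJ
For 3× the reaction as written: 3 × (−1280) = −3840 kJ

ΔH = −3840 kJ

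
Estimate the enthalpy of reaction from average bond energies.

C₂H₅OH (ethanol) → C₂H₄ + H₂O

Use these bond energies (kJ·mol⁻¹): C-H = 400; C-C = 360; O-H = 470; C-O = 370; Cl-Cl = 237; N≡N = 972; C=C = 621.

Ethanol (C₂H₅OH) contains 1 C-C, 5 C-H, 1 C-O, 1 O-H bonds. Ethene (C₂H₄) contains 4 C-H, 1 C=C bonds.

ΔH ≈ +39 kJ

Bonds broken (reactants):
  C-C: 1 × 360 = 360
  C-H: 5 × 400 = 2000
  C-O: 1 × 370 = 370
  O-H: 1 × 470 = 470
  Σ(broken) = 3200 kJ
Bonds formed (products):
  C-H: 4 × 400 = 1600
  C=C: 1 × 621 = 621
  O-H: 2 × 470 = 940
  Σ(formed) = 3161 kJ
ΔH = Σ(broken) − Σ(formed) = 3200 − 3161 = +39 kJ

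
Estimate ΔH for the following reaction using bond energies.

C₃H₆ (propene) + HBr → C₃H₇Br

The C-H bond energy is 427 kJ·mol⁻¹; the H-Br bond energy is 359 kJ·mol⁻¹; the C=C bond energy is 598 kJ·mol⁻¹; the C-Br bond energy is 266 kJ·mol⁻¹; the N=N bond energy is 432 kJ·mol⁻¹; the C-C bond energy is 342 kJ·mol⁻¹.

ΔH ≈ −78 kJ

Bonds broken (reactants):
  C-C: 1 × 342 = 342
  C-H: 6 × 427 = 2562
  C=C: 1 × 598 = 598
  H-Br: 1 × 359 = 359
  Σ(broken) = 3861 kJ
Bonds formed (products):
  C-Br: 1 × 266 = 266
  C-C: 2 × 342 = 684
  C-H: 7 × 427 = 2989
  Σ(formed) = 3939 kJ
ΔH = Σ(broken) − Σ(formed) = 3861 − 3939 = −78 kJ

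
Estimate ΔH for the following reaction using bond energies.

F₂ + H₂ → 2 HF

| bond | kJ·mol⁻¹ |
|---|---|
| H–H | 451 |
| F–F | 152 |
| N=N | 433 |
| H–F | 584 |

Bonds broken (reactants):
  F–F: 1 × 152 = 152
  H–H: 1 × 451 = 451
  Σ(broken) = 603 kJ
Bonds formed (products):
  H–F: 2 × 584 = 1168
  Σ(formed) = 1168 kJ
ΔH = Σ(broken) − Σ(formed) = 603 − 1168 = −565 kJ

ΔH ≈ −565 kJ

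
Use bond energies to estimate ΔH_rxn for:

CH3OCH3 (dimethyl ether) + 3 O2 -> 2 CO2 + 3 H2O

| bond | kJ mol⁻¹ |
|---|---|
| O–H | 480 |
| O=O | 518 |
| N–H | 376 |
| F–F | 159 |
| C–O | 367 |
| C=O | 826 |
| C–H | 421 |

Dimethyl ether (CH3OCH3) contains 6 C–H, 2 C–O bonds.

Bonds broken (reactants):
  C–H: 6 × 421 = 2526
  C–O: 2 × 367 = 734
  O=O: 3 × 518 = 1554
  Σ(broken) = 4814 kJ
Bonds formed (products):
  C=O: 4 × 826 = 3304
  O–H: 6 × 480 = 2880
  Σ(formed) = 6184 kJ
ΔH = Σ(broken) − Σ(formed) = 4814 − 6184 = −1370 kJ

ΔH ≈ −1370 kJ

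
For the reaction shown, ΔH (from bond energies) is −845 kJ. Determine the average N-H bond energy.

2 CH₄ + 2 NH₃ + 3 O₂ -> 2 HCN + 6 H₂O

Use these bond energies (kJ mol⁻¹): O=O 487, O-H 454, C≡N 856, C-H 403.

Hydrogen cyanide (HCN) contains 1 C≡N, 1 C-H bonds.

Let D be the N-H bond energy.
Σ(broken) = 8×403 + 6×D + 3×487 = 4685 + 6D
Σ(formed) = 2×856 + 2×403 + 12×454 = 7966
ΔH = Σ(broken) − Σ(formed) = (4685 + 6D) − (7966) = −3281 + 6D
Setting this equal to −845 kJ gives 6D = 2436, so D = 406 kJ/mol.

D(N-H) ≈ 406 kJ/mol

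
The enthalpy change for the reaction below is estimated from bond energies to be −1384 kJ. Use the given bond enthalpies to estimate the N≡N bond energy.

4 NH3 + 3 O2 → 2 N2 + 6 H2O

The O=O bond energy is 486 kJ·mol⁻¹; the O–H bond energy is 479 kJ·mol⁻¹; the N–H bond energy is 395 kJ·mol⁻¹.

D(N≡N) ≈ 917 kJ/mol

Let D be the N≡N bond energy.
Σ(broken) = 12×395 + 3×486 = 6198
Σ(formed) = 2×D + 12×479 = 5748 + 2D
ΔH = Σ(broken) − Σ(formed) = (6198) − (5748 + 2D) = +450 − 2D
Setting this equal to −1384 kJ gives 2D = 1834, so D = 917 kJ/mol.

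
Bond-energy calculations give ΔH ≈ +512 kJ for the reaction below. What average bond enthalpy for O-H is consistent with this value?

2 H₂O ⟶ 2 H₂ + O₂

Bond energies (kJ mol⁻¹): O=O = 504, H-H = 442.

D(O-H) ≈ 475 kJ/mol

Let D be the O-H bond energy.
Σ(broken) = 4×D = 4D
Σ(formed) = 2×442 + 1×504 = 1388
ΔH = Σ(broken) − Σ(formed) = (4D) − (1388) = −1388 + 4D
Setting this equal to +512 kJ gives 4D = 1900, so D = 475 kJ/mol.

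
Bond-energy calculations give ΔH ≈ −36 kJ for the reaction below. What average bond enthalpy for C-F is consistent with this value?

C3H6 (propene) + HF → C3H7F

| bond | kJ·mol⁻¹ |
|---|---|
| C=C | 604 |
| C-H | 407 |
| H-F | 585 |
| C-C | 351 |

D(C-F) ≈ 467 kJ/mol

Let D be the C-F bond energy.
Σ(broken) = 1×351 + 6×407 + 1×604 + 1×585 = 3982
Σ(formed) = 2×351 + 1×D + 7×407 = 3551 + D
ΔH = Σ(broken) − Σ(formed) = (3982) − (3551 + D) = +431 − D
Setting this equal to −36 kJ gives D = 467 kJ/mol.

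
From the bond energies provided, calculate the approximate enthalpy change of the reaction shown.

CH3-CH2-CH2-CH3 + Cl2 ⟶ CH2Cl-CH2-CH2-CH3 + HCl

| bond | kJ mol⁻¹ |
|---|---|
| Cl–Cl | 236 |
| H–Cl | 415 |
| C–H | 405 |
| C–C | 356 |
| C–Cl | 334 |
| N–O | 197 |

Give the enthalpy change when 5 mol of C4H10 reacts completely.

Bonds broken (reactants):
  C–C: 3 × 356 = 1068
  C–H: 10 × 405 = 4050
  Cl–Cl: 1 × 236 = 236
  Σ(broken) = 5354 kJ
Bonds formed (products):
  C–C: 3 × 356 = 1068
  C–Cl: 1 × 334 = 334
  C–H: 9 × 405 = 3645
  H–Cl: 1 × 415 = 415
  Σ(formed) = 5462 kJ
ΔH = Σ(broken) − Σ(formed) = 5354 − 5462 = −108 kJ
For 5× the reaction as written: 5 × (−108) = −540 kJ

ΔH = −540 kJ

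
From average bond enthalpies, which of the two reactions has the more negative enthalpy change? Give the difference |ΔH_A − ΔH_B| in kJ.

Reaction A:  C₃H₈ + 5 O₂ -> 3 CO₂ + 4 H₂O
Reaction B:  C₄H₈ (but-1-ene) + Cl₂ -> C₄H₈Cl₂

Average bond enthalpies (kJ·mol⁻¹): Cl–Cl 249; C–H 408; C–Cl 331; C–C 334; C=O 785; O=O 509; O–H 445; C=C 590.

Reaction A, by 1636 kJ

Reaction A:
  Bonds broken (reactants):
    C–C: 2 × 334 = 668
    C–H: 8 × 408 = 3264
    O=O: 5 × 509 = 2545
    Σ(broken) = 6477 kJ
  Bonds formed (products):
    C=O: 6 × 785 = 4710
    O–H: 8 × 445 = 3560
    Σ(formed) = 8270 kJ
  ΔH_A = 6477 − 8270 = −1793 kJ
Reaction B:
  Bonds broken (reactants):
    C–C: 2 × 334 = 668
    C–H: 8 × 408 = 3264
    C=C: 1 × 590 = 590
    Cl–Cl: 1 × 249 = 249
    Σ(broken) = 4771 kJ
  Bonds formed (products):
    C–C: 3 × 334 = 1002
    C–Cl: 2 × 331 = 662
    C–H: 8 × 408 = 3264
    Σ(formed) = 4928 kJ
  ΔH_B = 4771 − 4928 = −157 kJ
ΔH_A − ΔH_B = −1636 kJ, so reaction A has the more negative ΔH; |ΔH_A − ΔH_B| = 1636 kJ.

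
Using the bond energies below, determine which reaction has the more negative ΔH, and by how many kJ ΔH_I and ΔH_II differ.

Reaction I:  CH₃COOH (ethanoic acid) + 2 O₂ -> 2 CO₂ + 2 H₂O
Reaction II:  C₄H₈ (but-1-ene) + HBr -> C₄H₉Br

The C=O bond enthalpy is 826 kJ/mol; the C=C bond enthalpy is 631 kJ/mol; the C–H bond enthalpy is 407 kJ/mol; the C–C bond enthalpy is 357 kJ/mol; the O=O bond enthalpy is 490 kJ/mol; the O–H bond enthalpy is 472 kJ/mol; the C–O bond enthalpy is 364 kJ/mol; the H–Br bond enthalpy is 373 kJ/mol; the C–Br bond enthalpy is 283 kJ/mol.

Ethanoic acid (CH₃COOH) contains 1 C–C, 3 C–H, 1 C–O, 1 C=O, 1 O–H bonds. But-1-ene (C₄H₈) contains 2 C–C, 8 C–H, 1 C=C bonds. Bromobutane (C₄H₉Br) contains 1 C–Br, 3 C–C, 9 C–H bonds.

Reaction I, by 929 kJ

Reaction I:
  Bonds broken (reactants):
    C–C: 1 × 357 = 357
    C–H: 3 × 407 = 1221
    C–O: 1 × 364 = 364
    C=O: 1 × 826 = 826
    O–H: 1 × 472 = 472
    O=O: 2 × 490 = 980
    Σ(broken) = 4220 kJ
  Bonds formed (products):
    C=O: 4 × 826 = 3304
    O–H: 4 × 472 = 1888
    Σ(formed) = 5192 kJ
  ΔH_I = 4220 − 5192 = −972 kJ
Reaction II:
  Bonds broken (reactants):
    C–C: 2 × 357 = 714
    C–H: 8 × 407 = 3256
    C=C: 1 × 631 = 631
    H–Br: 1 × 373 = 373
    Σ(broken) = 4974 kJ
  Bonds formed (products):
    C–Br: 1 × 283 = 283
    C–C: 3 × 357 = 1071
    C–H: 9 × 407 = 3663
    Σ(formed) = 5017 kJ
  ΔH_II = 4974 − 5017 = −43 kJ
ΔH_I − ΔH_II = −929 kJ, so reaction I has the more negative ΔH; |ΔH_I − ΔH_II| = 929 kJ.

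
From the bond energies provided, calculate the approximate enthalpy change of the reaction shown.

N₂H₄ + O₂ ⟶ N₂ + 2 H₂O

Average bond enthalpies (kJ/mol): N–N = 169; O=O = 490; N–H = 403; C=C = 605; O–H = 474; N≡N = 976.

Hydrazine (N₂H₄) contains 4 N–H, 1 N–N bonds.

Bonds broken (reactants):
  N–H: 4 × 403 = 1612
  N–N: 1 × 169 = 169
  O=O: 1 × 490 = 490
  Σ(broken) = 2271 kJ
Bonds formed (products):
  N≡N: 1 × 976 = 976
  O–H: 4 × 474 = 1896
  Σ(formed) = 2872 kJ
ΔH = Σ(broken) − Σ(formed) = 2271 − 2872 = −601 kJ

ΔH ≈ −601 kJ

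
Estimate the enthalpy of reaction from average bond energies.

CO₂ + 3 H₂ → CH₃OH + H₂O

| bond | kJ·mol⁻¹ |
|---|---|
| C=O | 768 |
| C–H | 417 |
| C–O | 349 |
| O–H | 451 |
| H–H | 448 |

ΔH ≈ −73 kJ

Bonds broken (reactants):
  C=O: 2 × 768 = 1536
  H–H: 3 × 448 = 1344
  Σ(broken) = 2880 kJ
Bonds formed (products):
  C–H: 3 × 417 = 1251
  C–O: 1 × 349 = 349
  O–H: 3 × 451 = 1353
  Σ(formed) = 2953 kJ
ΔH = Σ(broken) − Σ(formed) = 2880 − 2953 = −73 kJ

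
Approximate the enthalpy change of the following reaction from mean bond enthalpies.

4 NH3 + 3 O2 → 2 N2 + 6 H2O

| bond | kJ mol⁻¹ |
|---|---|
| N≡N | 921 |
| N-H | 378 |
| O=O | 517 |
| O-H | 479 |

ΔH ≈ −1503 kJ

Bonds broken (reactants):
  N-H: 12 × 378 = 4536
  O=O: 3 × 517 = 1551
  Σ(broken) = 6087 kJ
Bonds formed (products):
  N≡N: 2 × 921 = 1842
  O-H: 12 × 479 = 5748
  Σ(formed) = 7590 kJ
ΔH = Σ(broken) − Σ(formed) = 6087 − 7590 = −1503 kJ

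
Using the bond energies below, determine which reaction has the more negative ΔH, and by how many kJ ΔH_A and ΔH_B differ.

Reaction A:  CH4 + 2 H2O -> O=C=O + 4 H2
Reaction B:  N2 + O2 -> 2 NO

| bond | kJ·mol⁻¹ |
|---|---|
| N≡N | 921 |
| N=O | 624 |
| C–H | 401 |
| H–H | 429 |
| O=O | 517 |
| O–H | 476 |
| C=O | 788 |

Reaction A:
  Bonds broken (reactants):
    C–H: 4 × 401 = 1604
    O–H: 4 × 476 = 1904
    Σ(broken) = 3508 kJ
  Bonds formed (products):
    C=O: 2 × 788 = 1576
    H–H: 4 × 429 = 1716
    Σ(formed) = 3292 kJ
  ΔH_A = 3508 − 3292 = +216 kJ
Reaction B:
  Bonds broken (reactants):
    N≡N: 1 × 921 = 921
    O=O: 1 × 517 = 517
    Σ(broken) = 1438 kJ
  Bonds formed (products):
    N=O: 2 × 624 = 1248
    Σ(formed) = 1248 kJ
  ΔH_B = 1438 − 1248 = +190 kJ
ΔH_A − ΔH_B = +26 kJ, so reaction B has the more negative ΔH; |ΔH_A − ΔH_B| = 26 kJ.

Reaction B, by 26 kJ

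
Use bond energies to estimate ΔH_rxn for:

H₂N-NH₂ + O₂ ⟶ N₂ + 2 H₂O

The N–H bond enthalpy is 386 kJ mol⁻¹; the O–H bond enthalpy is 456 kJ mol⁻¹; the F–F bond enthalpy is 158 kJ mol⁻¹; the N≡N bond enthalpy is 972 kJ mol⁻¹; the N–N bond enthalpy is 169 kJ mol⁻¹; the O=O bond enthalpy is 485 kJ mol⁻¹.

ΔH ≈ −598 kJ

Bonds broken (reactants):
  N–H: 4 × 386 = 1544
  N–N: 1 × 169 = 169
  O=O: 1 × 485 = 485
  Σ(broken) = 2198 kJ
Bonds formed (products):
  N≡N: 1 × 972 = 972
  O–H: 4 × 456 = 1824
  Σ(formed) = 2796 kJ
ΔH = Σ(broken) − Σ(formed) = 2198 − 2796 = −598 kJ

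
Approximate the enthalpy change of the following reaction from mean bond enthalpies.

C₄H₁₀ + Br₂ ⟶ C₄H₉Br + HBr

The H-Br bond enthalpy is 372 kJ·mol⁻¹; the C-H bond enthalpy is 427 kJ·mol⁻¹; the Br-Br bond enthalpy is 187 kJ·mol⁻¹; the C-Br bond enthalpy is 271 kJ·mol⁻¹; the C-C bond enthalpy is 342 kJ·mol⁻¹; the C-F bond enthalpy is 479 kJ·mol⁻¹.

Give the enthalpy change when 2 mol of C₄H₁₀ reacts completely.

Bonds broken (reactants):
  Br-Br: 1 × 187 = 187
  C-C: 3 × 342 = 1026
  C-H: 10 × 427 = 4270
  Σ(broken) = 5483 kJ
Bonds formed (products):
  C-Br: 1 × 271 = 271
  C-C: 3 × 342 = 1026
  C-H: 9 × 427 = 3843
  H-Br: 1 × 372 = 372
  Σ(formed) = 5512 kJ
ΔH = Σ(broken) − Σ(formed) = 5483 − 5512 = −29 kJ
For 2× the reaction as written: 2 × (−29) = −58 kJ

ΔH = −58 kJ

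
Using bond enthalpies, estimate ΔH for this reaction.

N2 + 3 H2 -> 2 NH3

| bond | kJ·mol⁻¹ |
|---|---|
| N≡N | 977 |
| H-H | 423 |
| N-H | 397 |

Bonds broken (reactants):
  H-H: 3 × 423 = 1269
  N≡N: 1 × 977 = 977
  Σ(broken) = 2246 kJ
Bonds formed (products):
  N-H: 6 × 397 = 2382
  Σ(formed) = 2382 kJ
ΔH = Σ(broken) − Σ(formed) = 2246 − 2382 = −136 kJ

ΔH ≈ −136 kJ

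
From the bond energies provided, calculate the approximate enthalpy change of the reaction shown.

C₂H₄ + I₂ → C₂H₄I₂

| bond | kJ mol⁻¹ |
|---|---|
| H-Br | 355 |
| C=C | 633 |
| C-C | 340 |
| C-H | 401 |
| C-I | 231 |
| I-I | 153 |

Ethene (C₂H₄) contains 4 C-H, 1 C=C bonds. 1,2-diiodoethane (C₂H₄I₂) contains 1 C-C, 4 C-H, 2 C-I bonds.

Bonds broken (reactants):
  C-H: 4 × 401 = 1604
  C=C: 1 × 633 = 633
  I-I: 1 × 153 = 153
  Σ(broken) = 2390 kJ
Bonds formed (products):
  C-C: 1 × 340 = 340
  C-H: 4 × 401 = 1604
  C-I: 2 × 231 = 462
  Σ(formed) = 2406 kJ
ΔH = Σ(broken) − Σ(formed) = 2390 − 2406 = −16 kJ

ΔH ≈ −16 kJ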